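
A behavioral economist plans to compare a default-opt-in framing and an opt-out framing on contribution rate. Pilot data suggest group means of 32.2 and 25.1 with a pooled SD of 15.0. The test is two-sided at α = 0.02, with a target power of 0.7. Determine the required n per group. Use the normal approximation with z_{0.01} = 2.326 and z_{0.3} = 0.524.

Cohen's d = |M₁ − M₂| / SD_pooled = |32.2 − 25.1| / 15.0 = 7.1 / 15.0 = 0.473.
For two independent groups with equal n: n = 2·((z_{α/2} + z_β) / d)².
z_{α/2} + z_β = 2.326 + 0.524 = 2.850.
n = 2 × (2.850 / 0.473)² = 2 × 6.025² = 2 × 36.31 = 72.6.
Round up to the next whole participant.

n = 73 per group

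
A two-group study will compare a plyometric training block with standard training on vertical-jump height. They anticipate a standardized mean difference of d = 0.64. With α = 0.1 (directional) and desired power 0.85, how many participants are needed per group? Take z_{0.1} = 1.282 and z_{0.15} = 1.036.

For two independent groups with equal n: n = 2·((z_{α} + z_β) / d)².
z_{α} + z_β = 1.282 + 1.036 = 2.318.
n = 2 × (2.318 / 0.64)² = 2 × 3.622² = 2 × 13.12 = 26.2.
Round up to the next whole participant.

n = 27 per group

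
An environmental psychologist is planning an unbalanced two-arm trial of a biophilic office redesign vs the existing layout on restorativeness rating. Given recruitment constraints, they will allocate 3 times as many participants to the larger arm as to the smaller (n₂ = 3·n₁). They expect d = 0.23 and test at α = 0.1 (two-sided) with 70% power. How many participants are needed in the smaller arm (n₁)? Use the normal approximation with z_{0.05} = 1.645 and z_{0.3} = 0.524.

With allocation ratio k = n₂/n₁ = 3, Var(x̄₁−x̄₂) = σ²(1/n₁ + 1/(k·n₁)) = σ²·(k+1)/(k·n₁).
So n₁ = (1 + 1/k)·((z_{α/2} + z_β)/d)² = 1.333 × (2.169/0.23)².
n₁ = 1.333 × 88.93 = 118.6.
Round up: n₁ = 119, giving n₂ = 3 × 119 = 357.

n₁ = 119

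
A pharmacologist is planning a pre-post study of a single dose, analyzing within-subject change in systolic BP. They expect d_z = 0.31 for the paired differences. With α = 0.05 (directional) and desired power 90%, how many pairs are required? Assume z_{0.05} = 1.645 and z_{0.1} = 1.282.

For a paired (one-sample on differences) test: n = ((z_{α} + z_β) / d)².
z_{α} + z_β = 1.645 + 1.282 = 2.927.
n = (2.927 / 0.31)² = 9.442² = 89.15.
Round up.

n = 90 pairs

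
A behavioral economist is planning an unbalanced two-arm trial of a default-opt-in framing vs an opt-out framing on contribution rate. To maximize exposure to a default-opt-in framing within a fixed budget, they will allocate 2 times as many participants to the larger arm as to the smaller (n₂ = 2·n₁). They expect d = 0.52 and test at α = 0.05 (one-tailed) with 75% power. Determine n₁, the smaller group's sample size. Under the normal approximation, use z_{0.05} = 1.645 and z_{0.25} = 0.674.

With allocation ratio k = n₂/n₁ = 2, Var(x̄₁−x̄₂) = σ²(1/n₁ + 1/(k·n₁)) = σ²·(k+1)/(k·n₁).
So n₁ = (1 + 1/k)·((z_{α} + z_β)/d)² = 1.500 × (2.319/0.52)².
n₁ = 1.500 × 19.89 = 29.8.
Round up: n₁ = 30, giving n₂ = 2 × 30 = 60.

n₁ = 30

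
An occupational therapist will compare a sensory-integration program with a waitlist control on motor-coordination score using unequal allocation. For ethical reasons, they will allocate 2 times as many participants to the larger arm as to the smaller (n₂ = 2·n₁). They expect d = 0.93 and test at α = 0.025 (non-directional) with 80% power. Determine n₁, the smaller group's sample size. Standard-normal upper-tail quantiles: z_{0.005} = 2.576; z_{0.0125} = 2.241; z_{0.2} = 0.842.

With allocation ratio k = n₂/n₁ = 2, Var(x̄₁−x̄₂) = σ²(1/n₁ + 1/(k·n₁)) = σ²·(k+1)/(k·n₁).
So n₁ = (1 + 1/k)·((z_{α/2} + z_β)/d)² = 1.500 × (3.083/0.93)².
n₁ = 1.500 × 10.99 = 16.5.
Round up: n₁ = 17, giving n₂ = 2 × 17 = 34.

n₁ = 17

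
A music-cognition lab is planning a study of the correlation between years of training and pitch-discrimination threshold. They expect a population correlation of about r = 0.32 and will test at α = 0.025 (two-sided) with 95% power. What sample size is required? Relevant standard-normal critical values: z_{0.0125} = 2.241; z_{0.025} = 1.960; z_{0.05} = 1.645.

Fisher's z: C = ½·ln((1+r)/(1−r)) = ½·ln(1.9412) = 0.3316.
n = ((z_{α/2} + z_β)/C)² + 3.
(2.241 + 1.645) / 0.3316 = 3.886 / 0.3316 = 11.719.
n = 11.719² + 3 = 137.33 + 3 = 140.3.
Round up.

n = 141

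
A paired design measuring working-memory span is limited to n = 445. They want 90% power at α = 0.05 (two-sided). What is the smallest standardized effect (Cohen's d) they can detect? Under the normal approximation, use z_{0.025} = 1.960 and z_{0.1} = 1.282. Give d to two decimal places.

For a single sample (or paired design) of n = 445: d_min = (z_{α/2} + z_β)/√n.
z-sum = 1.960 + 1.282 = 3.242.
d_min = 3.242 / √445 = 3.242 / 21.095 = 0.154.

d_min ≈ 0.15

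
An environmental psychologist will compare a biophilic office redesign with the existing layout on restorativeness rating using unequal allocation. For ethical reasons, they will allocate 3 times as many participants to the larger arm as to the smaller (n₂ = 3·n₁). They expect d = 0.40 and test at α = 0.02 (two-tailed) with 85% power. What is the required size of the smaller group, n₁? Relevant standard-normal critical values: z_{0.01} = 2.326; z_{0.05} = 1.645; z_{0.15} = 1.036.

n₁ = 95

With allocation ratio k = n₂/n₁ = 3, Var(x̄₁−x̄₂) = σ²(1/n₁ + 1/(k·n₁)) = σ²·(k+1)/(k·n₁).
So n₁ = (1 + 1/k)·((z_{α/2} + z_β)/d)² = 1.333 × (3.362/0.40)².
n₁ = 1.333 × 70.64 = 94.2.
Round up: n₁ = 95, giving n₂ = 3 × 95 = 285.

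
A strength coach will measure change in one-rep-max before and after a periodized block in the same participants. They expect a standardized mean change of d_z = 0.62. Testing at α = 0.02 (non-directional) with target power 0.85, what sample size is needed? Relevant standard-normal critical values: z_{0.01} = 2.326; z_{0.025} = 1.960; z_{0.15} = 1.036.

For a paired (one-sample on differences) test: n = ((z_{α/2} + z_β) / d)².
z_{α/2} + z_β = 2.326 + 1.036 = 3.362.
n = (3.362 / 0.62)² = 5.423² = 29.40.
Round up.

n = 30 pairs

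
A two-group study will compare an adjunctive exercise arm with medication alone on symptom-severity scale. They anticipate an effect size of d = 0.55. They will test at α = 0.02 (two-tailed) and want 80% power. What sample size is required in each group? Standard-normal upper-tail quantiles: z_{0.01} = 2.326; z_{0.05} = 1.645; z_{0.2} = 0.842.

n = 67 per group

For two independent groups with equal n: n = 2·((z_{α/2} + z_β) / d)².
z_{α/2} + z_β = 2.326 + 0.842 = 3.168.
n = 2 × (3.168 / 0.55)² = 2 × 5.760² = 2 × 33.18 = 66.4.
Round up to the next whole participant.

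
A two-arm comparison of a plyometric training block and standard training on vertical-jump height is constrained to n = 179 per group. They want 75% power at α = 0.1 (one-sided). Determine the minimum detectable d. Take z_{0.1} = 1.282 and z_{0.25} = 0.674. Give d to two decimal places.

For two independent groups of n = 179 each: d_min = (z_{α} + z_β)·√(2/n).
z-sum = 1.282 + 0.674 = 1.956.
d_min = 1.956 × √(2/179) = 1.956 × 0.1057 = 0.207.

d_min ≈ 0.21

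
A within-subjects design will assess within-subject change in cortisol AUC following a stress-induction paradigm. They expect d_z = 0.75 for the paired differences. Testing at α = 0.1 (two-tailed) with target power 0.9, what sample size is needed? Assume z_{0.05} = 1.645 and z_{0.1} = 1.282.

For a paired (one-sample on differences) test: n = ((z_{α/2} + z_β) / d)².
z_{α/2} + z_β = 1.645 + 1.282 = 2.927.
n = (2.927 / 0.75)² = 3.903² = 15.23.
Round up.

n = 16 pairs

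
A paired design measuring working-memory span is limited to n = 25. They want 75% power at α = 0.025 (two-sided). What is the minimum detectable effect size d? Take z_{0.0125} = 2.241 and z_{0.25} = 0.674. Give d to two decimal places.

d_min ≈ 0.58

For a single sample (or paired design) of n = 25: d_min = (z_{α/2} + z_β)/√n.
z-sum = 2.241 + 0.674 = 2.915.
d_min = 2.915 / √25 = 2.915 / 5.000 = 0.583.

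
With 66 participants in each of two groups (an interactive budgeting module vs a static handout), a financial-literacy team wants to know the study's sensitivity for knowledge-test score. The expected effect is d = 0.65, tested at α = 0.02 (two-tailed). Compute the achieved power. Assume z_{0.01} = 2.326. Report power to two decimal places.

power ≈ 0.92

For two equal groups, power = Φ(d·√(n/2) − z_{α/2}).
d·√(n/2) = 0.65 × √(66/2) = 0.65 × 5.745 = 3.734.
z_β = 3.734 − 2.326 = 1.408.
Power = Φ(1.408) = 0.920.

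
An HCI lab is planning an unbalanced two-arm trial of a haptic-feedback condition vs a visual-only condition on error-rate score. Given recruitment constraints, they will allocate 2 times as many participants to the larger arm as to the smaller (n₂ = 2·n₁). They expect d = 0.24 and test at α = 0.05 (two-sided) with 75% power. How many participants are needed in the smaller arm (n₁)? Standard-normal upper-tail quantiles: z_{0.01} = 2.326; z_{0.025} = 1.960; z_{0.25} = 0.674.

n₁ = 181

With allocation ratio k = n₂/n₁ = 2, Var(x̄₁−x̄₂) = σ²(1/n₁ + 1/(k·n₁)) = σ²·(k+1)/(k·n₁).
So n₁ = (1 + 1/k)·((z_{α/2} + z_β)/d)² = 1.500 × (2.634/0.24)².
n₁ = 1.500 × 120.45 = 180.7.
Round up: n₁ = 181, giving n₂ = 2 × 181 = 362.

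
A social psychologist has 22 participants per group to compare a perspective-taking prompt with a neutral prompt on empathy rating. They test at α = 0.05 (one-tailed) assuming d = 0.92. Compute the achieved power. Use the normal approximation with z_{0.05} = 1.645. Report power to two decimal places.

For two equal groups, power = Φ(d·√(n/2) − z_{α}).
d·√(n/2) = 0.92 × √(22/2) = 0.92 × 3.317 = 3.051.
z_β = 3.051 − 1.645 = 1.406.
Power = Φ(1.406) = 0.920.

power ≈ 0.92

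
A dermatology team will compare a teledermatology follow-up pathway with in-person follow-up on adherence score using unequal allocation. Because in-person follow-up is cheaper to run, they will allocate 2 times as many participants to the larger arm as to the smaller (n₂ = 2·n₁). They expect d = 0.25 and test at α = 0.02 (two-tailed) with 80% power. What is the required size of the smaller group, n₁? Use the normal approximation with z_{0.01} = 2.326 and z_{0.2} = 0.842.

n₁ = 241

With allocation ratio k = n₂/n₁ = 2, Var(x̄₁−x̄₂) = σ²(1/n₁ + 1/(k·n₁)) = σ²·(k+1)/(k·n₁).
So n₁ = (1 + 1/k)·((z_{α/2} + z_β)/d)² = 1.500 × (3.168/0.25)².
n₁ = 1.500 × 160.58 = 240.9.
Round up: n₁ = 241, giving n₂ = 2 × 241 = 482.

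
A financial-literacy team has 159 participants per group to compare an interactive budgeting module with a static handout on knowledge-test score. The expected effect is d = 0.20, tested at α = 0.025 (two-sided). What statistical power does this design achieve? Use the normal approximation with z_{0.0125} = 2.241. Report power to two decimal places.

For two equal groups, power = Φ(d·√(n/2) − z_{α/2}).
d·√(n/2) = 0.20 × √(159/2) = 0.20 × 8.916 = 1.783.
z_β = 1.783 − 2.241 = -0.458.
Power = Φ(-0.458) = 0.324.

power ≈ 0.32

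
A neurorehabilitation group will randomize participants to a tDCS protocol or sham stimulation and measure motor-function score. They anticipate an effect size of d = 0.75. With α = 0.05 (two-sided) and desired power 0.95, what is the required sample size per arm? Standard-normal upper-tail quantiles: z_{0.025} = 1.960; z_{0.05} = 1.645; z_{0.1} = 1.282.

n = 47 per group

For two independent groups with equal n: n = 2·((z_{α/2} + z_β) / d)².
z_{α/2} + z_β = 1.960 + 1.645 = 3.605.
n = 2 × (3.605 / 0.75)² = 2 × 4.807² = 2 × 23.10 = 46.2.
Round up to the next whole participant.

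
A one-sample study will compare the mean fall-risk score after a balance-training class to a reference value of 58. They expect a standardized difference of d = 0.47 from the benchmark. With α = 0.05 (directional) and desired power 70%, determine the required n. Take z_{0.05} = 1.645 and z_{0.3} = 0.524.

For a one-sample test: n = ((z_{α} + z_β) / d)².
z_{α} + z_β = 1.645 + 0.524 = 2.169.
n = (2.169 / 0.47)² = 4.615² = 21.30.
Round up.

n = 22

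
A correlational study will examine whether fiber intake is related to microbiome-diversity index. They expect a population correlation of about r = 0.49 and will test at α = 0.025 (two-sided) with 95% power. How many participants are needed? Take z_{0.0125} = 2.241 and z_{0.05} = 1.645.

n = 56

Fisher's z: C = ½·ln((1+r)/(1−r)) = ½·ln(2.9216) = 0.5361.
n = ((z_{α/2} + z_β)/C)² + 3.
(2.241 + 1.645) / 0.5361 = 3.886 / 0.5361 = 7.249.
n = 7.249² + 3 = 52.54 + 3 = 55.5.
Round up.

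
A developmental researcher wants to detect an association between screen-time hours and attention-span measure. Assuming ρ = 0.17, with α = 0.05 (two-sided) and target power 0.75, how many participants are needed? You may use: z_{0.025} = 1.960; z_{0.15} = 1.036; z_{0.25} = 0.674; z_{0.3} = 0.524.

n = 239

Fisher's z: C = ½·ln((1+r)/(1−r)) = ½·ln(1.4096) = 0.1717.
n = ((z_{α/2} + z_β)/C)² + 3.
(1.960 + 0.674) / 0.1717 = 2.634 / 0.1717 = 15.341.
n = 15.341² + 3 = 235.34 + 3 = 238.3.
Round up.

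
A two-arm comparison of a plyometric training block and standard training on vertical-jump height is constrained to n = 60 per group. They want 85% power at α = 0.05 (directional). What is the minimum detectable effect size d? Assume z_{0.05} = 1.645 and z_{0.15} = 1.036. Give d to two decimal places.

For two independent groups of n = 60 each: d_min = (z_{α} + z_β)·√(2/n).
z-sum = 1.645 + 1.036 = 2.681.
d_min = 2.681 × √(2/60) = 2.681 × 0.1826 = 0.489.

d_min ≈ 0.49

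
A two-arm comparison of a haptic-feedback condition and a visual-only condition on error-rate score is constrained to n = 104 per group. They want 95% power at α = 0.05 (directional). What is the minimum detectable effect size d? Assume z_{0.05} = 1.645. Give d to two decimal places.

d_min ≈ 0.46

For two independent groups of n = 104 each: d_min = (z_{α} + z_β)·√(2/n).
z-sum = 1.645 + 1.645 = 3.290.
d_min = 3.290 × √(2/104) = 3.290 × 0.1387 = 0.456.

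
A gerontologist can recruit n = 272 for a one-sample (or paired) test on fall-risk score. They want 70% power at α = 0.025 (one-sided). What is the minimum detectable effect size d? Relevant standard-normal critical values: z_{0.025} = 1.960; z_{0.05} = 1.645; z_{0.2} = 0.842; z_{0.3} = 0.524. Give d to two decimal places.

For a single sample (or paired design) of n = 272: d_min = (z_{α} + z_β)/√n.
z-sum = 1.960 + 0.524 = 2.484.
d_min = 2.484 / √272 = 2.484 / 16.492 = 0.151.

d_min ≈ 0.15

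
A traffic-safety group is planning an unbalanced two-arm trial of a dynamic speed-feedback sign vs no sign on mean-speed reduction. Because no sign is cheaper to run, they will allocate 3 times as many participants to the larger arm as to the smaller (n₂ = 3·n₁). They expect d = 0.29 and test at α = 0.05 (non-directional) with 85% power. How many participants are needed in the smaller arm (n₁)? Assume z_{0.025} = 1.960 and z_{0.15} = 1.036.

n₁ = 143

With allocation ratio k = n₂/n₁ = 3, Var(x̄₁−x̄₂) = σ²(1/n₁ + 1/(k·n₁)) = σ²·(k+1)/(k·n₁).
So n₁ = (1 + 1/k)·((z_{α/2} + z_β)/d)² = 1.333 × (2.996/0.29)².
n₁ = 1.333 × 106.73 = 142.3.
Round up: n₁ = 143, giving n₂ = 3 × 143 = 429.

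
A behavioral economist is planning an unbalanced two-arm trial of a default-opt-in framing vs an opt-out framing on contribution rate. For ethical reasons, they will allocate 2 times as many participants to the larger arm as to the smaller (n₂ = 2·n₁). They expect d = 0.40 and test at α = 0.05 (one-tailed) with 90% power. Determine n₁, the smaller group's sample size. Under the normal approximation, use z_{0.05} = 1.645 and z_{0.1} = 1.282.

n₁ = 81

With allocation ratio k = n₂/n₁ = 2, Var(x̄₁−x̄₂) = σ²(1/n₁ + 1/(k·n₁)) = σ²·(k+1)/(k·n₁).
So n₁ = (1 + 1/k)·((z_{α} + z_β)/d)² = 1.500 × (2.927/0.40)².
n₁ = 1.500 × 53.55 = 80.3.
Round up: n₁ = 81, giving n₂ = 2 × 81 = 162.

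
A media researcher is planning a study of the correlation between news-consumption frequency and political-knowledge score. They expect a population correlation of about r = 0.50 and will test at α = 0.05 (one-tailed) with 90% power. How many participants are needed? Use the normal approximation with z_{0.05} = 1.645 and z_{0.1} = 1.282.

Fisher's z: C = ½·ln((1+r)/(1−r)) = ½·ln(3.0000) = 0.5493.
n = ((z_{α} + z_β)/C)² + 3.
(1.645 + 1.282) / 0.5493 = 2.927 / 0.5493 = 5.329.
n = 5.329² + 3 = 28.39 + 3 = 31.4.
Round up.

n = 32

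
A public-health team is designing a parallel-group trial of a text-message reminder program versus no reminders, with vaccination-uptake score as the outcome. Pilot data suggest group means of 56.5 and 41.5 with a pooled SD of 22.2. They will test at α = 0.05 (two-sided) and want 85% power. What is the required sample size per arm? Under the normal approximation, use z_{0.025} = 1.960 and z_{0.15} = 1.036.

n = 40 per group

Cohen's d = |M₁ − M₂| / SD_pooled = |56.5 − 41.5| / 22.2 = 15.0 / 22.2 = 0.676.
For two independent groups with equal n: n = 2·((z_{α/2} + z_β) / d)².
z_{α/2} + z_β = 1.960 + 1.036 = 2.996.
n = 2 × (2.996 / 0.676)² = 2 × 4.432² = 2 × 19.64 = 39.3.
Round up to the next whole participant.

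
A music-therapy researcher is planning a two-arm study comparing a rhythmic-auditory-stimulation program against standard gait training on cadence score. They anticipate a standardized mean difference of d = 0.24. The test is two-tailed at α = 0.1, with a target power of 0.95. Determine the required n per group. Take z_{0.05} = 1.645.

n = 376 per group

For two independent groups with equal n: n = 2·((z_{α/2} + z_β) / d)².
z_{α/2} + z_β = 1.645 + 1.645 = 3.290.
n = 2 × (3.290 / 0.24)² = 2 × 13.708² = 2 × 187.92 = 375.8.
Round up to the next whole participant.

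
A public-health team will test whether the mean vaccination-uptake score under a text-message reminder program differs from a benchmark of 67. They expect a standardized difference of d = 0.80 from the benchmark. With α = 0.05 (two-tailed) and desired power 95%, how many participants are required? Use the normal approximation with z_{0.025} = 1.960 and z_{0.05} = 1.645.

For a one-sample test: n = ((z_{α/2} + z_β) / d)².
z_{α/2} + z_β = 1.960 + 1.645 = 3.605.
n = (3.605 / 0.80)² = 4.506² = 20.31.
Round up.

n = 21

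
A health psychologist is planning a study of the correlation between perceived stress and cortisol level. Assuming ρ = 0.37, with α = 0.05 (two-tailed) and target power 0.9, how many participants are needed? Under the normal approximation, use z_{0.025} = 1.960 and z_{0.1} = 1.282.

Fisher's z: C = ½·ln((1+r)/(1−r)) = ½·ln(2.1746) = 0.3884.
n = ((z_{α/2} + z_β)/C)² + 3.
(1.960 + 1.282) / 0.3884 = 3.242 / 0.3884 = 8.347.
n = 8.347² + 3 = 69.67 + 3 = 72.7.
Round up.

n = 73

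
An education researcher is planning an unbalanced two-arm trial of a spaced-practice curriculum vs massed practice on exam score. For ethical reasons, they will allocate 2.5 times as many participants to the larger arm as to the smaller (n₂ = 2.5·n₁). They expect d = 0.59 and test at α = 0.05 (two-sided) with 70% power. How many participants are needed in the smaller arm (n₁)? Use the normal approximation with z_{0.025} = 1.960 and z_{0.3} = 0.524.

With allocation ratio k = n₂/n₁ = 2.5, Var(x̄₁−x̄₂) = σ²(1/n₁ + 1/(k·n₁)) = σ²·(k+1)/(k·n₁).
So n₁ = (1 + 1/k)·((z_{α/2} + z_β)/d)² = 1.400 × (2.484/0.59)².
n₁ = 1.400 × 17.73 = 24.8.
Round up: n₁ = 25, giving n₂ = ⌈2.5 × 25⌉ = ⌈62.5⌉ = 63.

n₁ = 25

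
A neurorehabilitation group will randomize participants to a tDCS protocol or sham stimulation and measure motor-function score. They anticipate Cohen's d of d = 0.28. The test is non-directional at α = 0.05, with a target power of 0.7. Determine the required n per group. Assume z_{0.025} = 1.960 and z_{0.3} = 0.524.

For two independent groups with equal n: n = 2·((z_{α/2} + z_β) / d)².
z_{α/2} + z_β = 1.960 + 0.524 = 2.484.
n = 2 × (2.484 / 0.28)² = 2 × 8.871² = 2 × 78.70 = 157.4.
Round up to the next whole participant.

n = 158 per group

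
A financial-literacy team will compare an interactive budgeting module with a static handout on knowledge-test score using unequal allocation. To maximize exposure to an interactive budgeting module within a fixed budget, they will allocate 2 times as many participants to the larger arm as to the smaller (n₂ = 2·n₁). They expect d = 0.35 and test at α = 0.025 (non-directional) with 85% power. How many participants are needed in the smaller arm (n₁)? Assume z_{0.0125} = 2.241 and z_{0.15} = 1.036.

n₁ = 132

With allocation ratio k = n₂/n₁ = 2, Var(x̄₁−x̄₂) = σ²(1/n₁ + 1/(k·n₁)) = σ²·(k+1)/(k·n₁).
So n₁ = (1 + 1/k)·((z_{α/2} + z_β)/d)² = 1.500 × (3.277/0.35)².
n₁ = 1.500 × 87.66 = 131.5.
Round up: n₁ = 132, giving n₂ = 2 × 132 = 264.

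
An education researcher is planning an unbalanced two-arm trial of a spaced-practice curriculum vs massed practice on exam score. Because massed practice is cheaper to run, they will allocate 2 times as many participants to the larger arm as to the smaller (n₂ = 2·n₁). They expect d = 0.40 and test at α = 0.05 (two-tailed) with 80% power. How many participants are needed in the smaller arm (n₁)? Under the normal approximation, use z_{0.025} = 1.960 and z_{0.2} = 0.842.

With allocation ratio k = n₂/n₁ = 2, Var(x̄₁−x̄₂) = σ²(1/n₁ + 1/(k·n₁)) = σ²·(k+1)/(k·n₁).
So n₁ = (1 + 1/k)·((z_{α/2} + z_β)/d)² = 1.500 × (2.802/0.40)².
n₁ = 1.500 × 49.07 = 73.6.
Round up: n₁ = 74, giving n₂ = 2 × 74 = 148.

n₁ = 74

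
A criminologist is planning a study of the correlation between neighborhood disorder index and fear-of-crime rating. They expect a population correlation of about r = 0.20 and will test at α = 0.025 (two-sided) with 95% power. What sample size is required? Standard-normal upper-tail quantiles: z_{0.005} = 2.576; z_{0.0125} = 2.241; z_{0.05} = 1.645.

n = 371

Fisher's z: C = ½·ln((1+r)/(1−r)) = ½·ln(1.5000) = 0.2027.
n = ((z_{α/2} + z_β)/C)² + 3.
(2.241 + 1.645) / 0.2027 = 3.886 / 0.2027 = 19.171.
n = 19.171² + 3 = 367.53 + 3 = 370.5.
Round up.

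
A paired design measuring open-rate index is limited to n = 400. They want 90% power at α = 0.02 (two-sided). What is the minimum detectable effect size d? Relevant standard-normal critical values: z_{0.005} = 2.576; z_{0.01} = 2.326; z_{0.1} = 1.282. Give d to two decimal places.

d_min ≈ 0.18

For a single sample (or paired design) of n = 400: d_min = (z_{α/2} + z_β)/√n.
z-sum = 2.326 + 1.282 = 3.608.
d_min = 3.608 / √400 = 3.608 / 20.000 = 0.180.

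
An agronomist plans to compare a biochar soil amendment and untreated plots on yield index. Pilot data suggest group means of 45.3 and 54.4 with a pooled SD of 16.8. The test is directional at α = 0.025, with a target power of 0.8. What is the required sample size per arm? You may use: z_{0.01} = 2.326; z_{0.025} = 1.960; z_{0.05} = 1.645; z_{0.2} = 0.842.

Cohen's d = |M₁ − M₂| / SD_pooled = |45.3 − 54.4| / 16.8 = 9.1 / 16.8 = 0.542.
For two independent groups with equal n: n = 2·((z_{α} + z_β) / d)².
z_{α} + z_β = 1.960 + 0.842 = 2.802.
n = 2 × (2.802 / 0.542)² = 2 × 5.170² = 2 × 26.73 = 53.5.
Round up to the next whole participant.

n = 54 per group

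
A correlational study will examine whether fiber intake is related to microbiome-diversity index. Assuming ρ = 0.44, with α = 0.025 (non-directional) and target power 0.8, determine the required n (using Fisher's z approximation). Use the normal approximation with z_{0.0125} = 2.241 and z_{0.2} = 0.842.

Fisher's z: C = ½·ln((1+r)/(1−r)) = ½·ln(2.5714) = 0.4722.
n = ((z_{α/2} + z_β)/C)² + 3.
(2.241 + 0.842) / 0.4722 = 3.083 / 0.4722 = 6.529.
n = 6.529² + 3 = 42.63 + 3 = 45.6.
Round up.

n = 46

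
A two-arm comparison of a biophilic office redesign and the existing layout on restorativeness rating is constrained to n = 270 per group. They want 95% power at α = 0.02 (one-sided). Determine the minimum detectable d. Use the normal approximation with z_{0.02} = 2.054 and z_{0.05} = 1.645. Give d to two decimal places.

For two independent groups of n = 270 each: d_min = (z_{α} + z_β)·√(2/n).
z-sum = 2.054 + 1.645 = 3.699.
d_min = 3.699 × √(2/270) = 3.699 × 0.0861 = 0.318.

d_min ≈ 0.32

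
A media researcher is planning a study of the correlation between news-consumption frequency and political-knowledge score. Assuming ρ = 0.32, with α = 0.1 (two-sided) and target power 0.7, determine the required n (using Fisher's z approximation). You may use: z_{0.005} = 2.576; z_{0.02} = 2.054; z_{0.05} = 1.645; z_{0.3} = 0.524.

n = 46

Fisher's z: C = ½·ln((1+r)/(1−r)) = ½·ln(1.9412) = 0.3316.
n = ((z_{α/2} + z_β)/C)² + 3.
(1.645 + 0.524) / 0.3316 = 2.169 / 0.3316 = 6.541.
n = 6.541² + 3 = 42.78 + 3 = 45.8.
Round up.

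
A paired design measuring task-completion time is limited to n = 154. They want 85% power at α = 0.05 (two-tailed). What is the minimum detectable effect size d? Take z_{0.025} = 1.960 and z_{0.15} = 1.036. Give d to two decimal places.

d_min ≈ 0.24

For a single sample (or paired design) of n = 154: d_min = (z_{α/2} + z_β)/√n.
z-sum = 1.960 + 1.036 = 2.996.
d_min = 2.996 / √154 = 2.996 / 12.410 = 0.241.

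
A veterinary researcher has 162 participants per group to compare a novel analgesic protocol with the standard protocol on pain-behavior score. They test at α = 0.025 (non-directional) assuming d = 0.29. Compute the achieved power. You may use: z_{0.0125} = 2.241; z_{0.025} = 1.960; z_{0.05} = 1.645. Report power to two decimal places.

power ≈ 0.64

For two equal groups, power = Φ(d·√(n/2) − z_{α/2}).
d·√(n/2) = 0.29 × √(162/2) = 0.29 × 9.000 = 2.610.
z_β = 2.610 − 2.241 = 0.369.
Power = Φ(0.369) = 0.644.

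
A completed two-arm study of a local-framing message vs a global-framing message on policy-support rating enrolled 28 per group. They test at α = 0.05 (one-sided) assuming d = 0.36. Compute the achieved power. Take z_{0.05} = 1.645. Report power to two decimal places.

For two equal groups, power = Φ(d·√(n/2) − z_{α}).
d·√(n/2) = 0.36 × √(28/2) = 0.36 × 3.742 = 1.347.
z_β = 1.347 − 1.645 = -0.298.
Power = Φ(-0.298) = 0.383.

power ≈ 0.38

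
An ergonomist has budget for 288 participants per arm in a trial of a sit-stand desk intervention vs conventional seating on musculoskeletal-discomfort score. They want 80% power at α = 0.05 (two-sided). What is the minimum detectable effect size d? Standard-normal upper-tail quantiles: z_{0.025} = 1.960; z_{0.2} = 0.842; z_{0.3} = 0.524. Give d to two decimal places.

For two independent groups of n = 288 each: d_min = (z_{α/2} + z_β)·√(2/n).
z-sum = 1.960 + 0.842 = 2.802.
d_min = 2.802 × √(2/288) = 2.802 × 0.0833 = 0.233.

d_min ≈ 0.23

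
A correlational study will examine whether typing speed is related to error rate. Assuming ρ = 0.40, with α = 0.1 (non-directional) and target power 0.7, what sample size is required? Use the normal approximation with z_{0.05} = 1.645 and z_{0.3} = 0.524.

n = 30

Fisher's z: C = ½·ln((1+r)/(1−r)) = ½·ln(2.3333) = 0.4236.
n = ((z_{α/2} + z_β)/C)² + 3.
(1.645 + 0.524) / 0.4236 = 2.169 / 0.4236 = 5.120.
n = 5.120² + 3 = 26.22 + 3 = 29.2.
Round up.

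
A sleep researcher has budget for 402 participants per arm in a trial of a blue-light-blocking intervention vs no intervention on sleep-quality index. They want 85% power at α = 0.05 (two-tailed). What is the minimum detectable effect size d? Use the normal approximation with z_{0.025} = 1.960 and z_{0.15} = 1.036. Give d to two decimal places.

For two independent groups of n = 402 each: d_min = (z_{α/2} + z_β)·√(2/n).
z-sum = 1.960 + 1.036 = 2.996.
d_min = 2.996 × √(2/402) = 2.996 × 0.0705 = 0.211.

d_min ≈ 0.21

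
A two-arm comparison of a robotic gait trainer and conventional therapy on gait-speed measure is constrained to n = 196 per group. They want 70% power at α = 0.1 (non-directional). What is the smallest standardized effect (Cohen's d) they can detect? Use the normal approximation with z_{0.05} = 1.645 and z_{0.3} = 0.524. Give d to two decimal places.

For two independent groups of n = 196 each: d_min = (z_{α/2} + z_β)·√(2/n).
z-sum = 1.645 + 0.524 = 2.169.
d_min = 2.169 × √(2/196) = 2.169 × 0.1010 = 0.219.

d_min ≈ 0.22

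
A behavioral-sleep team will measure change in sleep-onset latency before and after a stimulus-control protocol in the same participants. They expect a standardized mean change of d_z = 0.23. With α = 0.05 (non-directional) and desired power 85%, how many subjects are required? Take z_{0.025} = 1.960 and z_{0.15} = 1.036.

For a paired (one-sample on differences) test: n = ((z_{α/2} + z_β) / d)².
z_{α/2} + z_β = 1.960 + 1.036 = 2.996.
n = (2.996 / 0.23)² = 13.026² = 169.68.
Round up.

n = 170 pairs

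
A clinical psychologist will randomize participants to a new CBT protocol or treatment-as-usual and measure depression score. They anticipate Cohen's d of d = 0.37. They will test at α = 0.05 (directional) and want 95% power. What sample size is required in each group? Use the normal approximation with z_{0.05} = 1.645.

n = 159 per group

For two independent groups with equal n: n = 2·((z_{α} + z_β) / d)².
z_{α} + z_β = 1.645 + 1.645 = 3.290.
n = 2 × (3.290 / 0.37)² = 2 × 8.892² = 2 × 79.07 = 158.1.
Round up to the next whole participant.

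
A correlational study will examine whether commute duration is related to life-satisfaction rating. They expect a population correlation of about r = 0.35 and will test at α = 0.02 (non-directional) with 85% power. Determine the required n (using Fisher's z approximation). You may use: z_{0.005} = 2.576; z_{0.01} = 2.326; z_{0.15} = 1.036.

n = 88

Fisher's z: C = ½·ln((1+r)/(1−r)) = ½·ln(2.0769) = 0.3654.
n = ((z_{α/2} + z_β)/C)² + 3.
(2.326 + 1.036) / 0.3654 = 3.362 / 0.3654 = 9.201.
n = 9.201² + 3 = 84.66 + 3 = 87.7.
Round up.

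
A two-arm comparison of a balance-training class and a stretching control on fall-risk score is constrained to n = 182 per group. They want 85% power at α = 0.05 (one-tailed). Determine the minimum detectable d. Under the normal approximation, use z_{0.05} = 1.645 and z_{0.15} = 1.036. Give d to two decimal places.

d_min ≈ 0.28

For two independent groups of n = 182 each: d_min = (z_{α} + z_β)·√(2/n).
z-sum = 1.645 + 1.036 = 2.681.
d_min = 2.681 × √(2/182) = 2.681 × 0.1048 = 0.281.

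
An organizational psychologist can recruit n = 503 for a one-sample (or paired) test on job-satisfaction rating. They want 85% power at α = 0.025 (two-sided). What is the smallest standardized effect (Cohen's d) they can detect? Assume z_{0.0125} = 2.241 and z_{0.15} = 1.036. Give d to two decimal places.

d_min ≈ 0.15

For a single sample (or paired design) of n = 503: d_min = (z_{α/2} + z_β)/√n.
z-sum = 2.241 + 1.036 = 3.277.
d_min = 3.277 / √503 = 3.277 / 22.428 = 0.146.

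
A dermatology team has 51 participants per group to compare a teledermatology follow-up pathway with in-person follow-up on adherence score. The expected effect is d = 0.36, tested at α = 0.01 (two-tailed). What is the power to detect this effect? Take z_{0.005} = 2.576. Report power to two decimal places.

For two equal groups, power = Φ(d·√(n/2) − z_{α/2}).
d·√(n/2) = 0.36 × √(51/2) = 0.36 × 5.050 = 1.818.
z_β = 1.818 − 2.576 = -0.758.
Power = Φ(-0.758) = 0.224.

power ≈ 0.22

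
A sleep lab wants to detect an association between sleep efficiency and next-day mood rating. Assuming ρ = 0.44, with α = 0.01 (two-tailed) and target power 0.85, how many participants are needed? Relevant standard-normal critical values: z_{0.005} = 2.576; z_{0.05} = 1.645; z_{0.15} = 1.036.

Fisher's z: C = ½·ln((1+r)/(1−r)) = ½·ln(2.5714) = 0.4722.
n = ((z_{α/2} + z_β)/C)² + 3.
(2.576 + 1.036) / 0.4722 = 3.612 / 0.4722 = 7.649.
n = 7.649² + 3 = 58.51 + 3 = 61.5.
Round up.

n = 62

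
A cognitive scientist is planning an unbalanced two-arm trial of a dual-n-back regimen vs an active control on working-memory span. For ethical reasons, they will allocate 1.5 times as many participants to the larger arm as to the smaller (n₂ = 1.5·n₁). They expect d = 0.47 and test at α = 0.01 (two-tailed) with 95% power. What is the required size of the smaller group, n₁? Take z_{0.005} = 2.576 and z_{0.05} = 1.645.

n₁ = 135

With allocation ratio k = n₂/n₁ = 1.5, Var(x̄₁−x̄₂) = σ²(1/n₁ + 1/(k·n₁)) = σ²·(k+1)/(k·n₁).
So n₁ = (1 + 1/k)·((z_{α/2} + z_β)/d)² = 1.667 × (4.221/0.47)².
n₁ = 1.667 × 80.66 = 134.4.
Round up: n₁ = 135, giving n₂ = ⌈1.5 × 135⌉ = ⌈202.5⌉ = 203.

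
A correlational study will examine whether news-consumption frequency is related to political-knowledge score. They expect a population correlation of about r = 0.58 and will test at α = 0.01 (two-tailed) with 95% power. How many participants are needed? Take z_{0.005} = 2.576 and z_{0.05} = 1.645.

Fisher's z: C = ½·ln((1+r)/(1−r)) = ½·ln(3.7619) = 0.6625.
n = ((z_{α/2} + z_β)/C)² + 3.
(2.576 + 1.645) / 0.6625 = 4.221 / 0.6625 = 6.371.
n = 6.371² + 3 = 40.59 + 3 = 43.6.
Round up.

n = 44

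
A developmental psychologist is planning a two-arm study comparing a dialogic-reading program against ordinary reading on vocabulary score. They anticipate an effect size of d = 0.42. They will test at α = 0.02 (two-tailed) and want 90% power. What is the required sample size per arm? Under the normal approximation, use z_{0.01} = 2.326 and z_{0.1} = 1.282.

n = 148 per group

For two independent groups with equal n: n = 2·((z_{α/2} + z_β) / d)².
z_{α/2} + z_β = 2.326 + 1.282 = 3.608.
n = 2 × (3.608 / 0.42)² = 2 × 8.590² = 2 × 73.80 = 147.6.
Round up to the next whole participant.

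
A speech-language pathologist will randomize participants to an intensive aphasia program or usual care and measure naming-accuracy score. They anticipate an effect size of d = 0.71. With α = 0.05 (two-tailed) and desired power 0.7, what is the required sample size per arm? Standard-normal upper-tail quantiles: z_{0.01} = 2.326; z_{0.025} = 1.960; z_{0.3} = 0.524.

For two independent groups with equal n: n = 2·((z_{α/2} + z_β) / d)².
z_{α/2} + z_β = 1.960 + 0.524 = 2.484.
n = 2 × (2.484 / 0.71)² = 2 × 3.499² = 2 × 12.24 = 24.5.
Round up to the next whole participant.

n = 25 per group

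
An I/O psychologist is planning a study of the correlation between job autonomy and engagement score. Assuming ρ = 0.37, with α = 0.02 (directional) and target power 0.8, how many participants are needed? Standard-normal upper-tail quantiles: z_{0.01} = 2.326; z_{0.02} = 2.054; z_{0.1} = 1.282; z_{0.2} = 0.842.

Fisher's z: C = ½·ln((1+r)/(1−r)) = ½·ln(2.1746) = 0.3884.
n = ((z_{α} + z_β)/C)² + 3.
(2.054 + 0.842) / 0.3884 = 2.896 / 0.3884 = 7.456.
n = 7.456² + 3 = 55.60 + 3 = 58.6.
Round up.

n = 59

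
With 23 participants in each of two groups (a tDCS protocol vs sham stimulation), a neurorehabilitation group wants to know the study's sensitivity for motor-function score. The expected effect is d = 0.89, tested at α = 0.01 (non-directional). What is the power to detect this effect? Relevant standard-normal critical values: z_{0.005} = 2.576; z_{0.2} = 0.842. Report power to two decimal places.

power ≈ 0.67

For two equal groups, power = Φ(d·√(n/2) − z_{α/2}).
d·√(n/2) = 0.89 × √(23/2) = 0.89 × 3.391 = 3.018.
z_β = 3.018 − 2.576 = 0.442.
Power = Φ(0.442) = 0.671.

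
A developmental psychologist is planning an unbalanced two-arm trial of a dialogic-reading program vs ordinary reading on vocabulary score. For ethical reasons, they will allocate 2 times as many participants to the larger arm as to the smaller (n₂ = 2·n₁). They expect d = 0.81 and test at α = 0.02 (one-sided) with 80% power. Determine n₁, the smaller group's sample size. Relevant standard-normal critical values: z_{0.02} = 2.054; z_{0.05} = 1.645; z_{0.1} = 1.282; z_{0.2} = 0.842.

n₁ = 20

With allocation ratio k = n₂/n₁ = 2, Var(x̄₁−x̄₂) = σ²(1/n₁ + 1/(k·n₁)) = σ²·(k+1)/(k·n₁).
So n₁ = (1 + 1/k)·((z_{α} + z_β)/d)² = 1.500 × (2.896/0.81)².
n₁ = 1.500 × 12.78 = 19.2.
Round up: n₁ = 20, giving n₂ = 2 × 20 = 40.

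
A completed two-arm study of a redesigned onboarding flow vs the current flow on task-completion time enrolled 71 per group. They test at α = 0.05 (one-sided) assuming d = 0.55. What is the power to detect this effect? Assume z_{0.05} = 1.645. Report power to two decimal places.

For two equal groups, power = Φ(d·√(n/2) − z_{α}).
d·√(n/2) = 0.55 × √(71/2) = 0.55 × 5.958 = 3.277.
z_β = 3.277 − 1.645 = 1.632.
Power = Φ(1.632) = 0.949.

power ≈ 0.95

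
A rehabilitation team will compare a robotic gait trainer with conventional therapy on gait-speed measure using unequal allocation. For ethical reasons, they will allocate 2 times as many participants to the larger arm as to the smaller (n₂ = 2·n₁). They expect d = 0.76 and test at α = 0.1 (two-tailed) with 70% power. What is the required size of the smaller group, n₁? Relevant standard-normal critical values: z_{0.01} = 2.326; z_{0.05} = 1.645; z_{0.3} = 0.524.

n₁ = 13

With allocation ratio k = n₂/n₁ = 2, Var(x̄₁−x̄₂) = σ²(1/n₁ + 1/(k·n₁)) = σ²·(k+1)/(k·n₁).
So n₁ = (1 + 1/k)·((z_{α/2} + z_β)/d)² = 1.500 × (2.169/0.76)².
n₁ = 1.500 × 8.15 = 12.2.
Round up: n₁ = 13, giving n₂ = 2 × 13 = 26.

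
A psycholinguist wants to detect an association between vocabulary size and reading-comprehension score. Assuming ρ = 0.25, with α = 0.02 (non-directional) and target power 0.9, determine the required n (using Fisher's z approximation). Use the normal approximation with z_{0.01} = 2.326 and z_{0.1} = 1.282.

n = 203

Fisher's z: C = ½·ln((1+r)/(1−r)) = ½·ln(1.6667) = 0.2554.
n = ((z_{α/2} + z_β)/C)² + 3.
(2.326 + 1.282) / 0.2554 = 3.608 / 0.2554 = 14.127.
n = 14.127² + 3 = 199.57 + 3 = 202.6.
Round up.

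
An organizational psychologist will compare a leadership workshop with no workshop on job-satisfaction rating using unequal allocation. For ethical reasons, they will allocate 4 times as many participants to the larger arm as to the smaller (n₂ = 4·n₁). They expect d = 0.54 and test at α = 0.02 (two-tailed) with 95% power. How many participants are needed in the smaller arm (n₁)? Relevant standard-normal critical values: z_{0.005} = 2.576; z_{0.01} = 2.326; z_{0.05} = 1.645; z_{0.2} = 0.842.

n₁ = 68

With allocation ratio k = n₂/n₁ = 4, Var(x̄₁−x̄₂) = σ²(1/n₁ + 1/(k·n₁)) = σ²·(k+1)/(k·n₁).
So n₁ = (1 + 1/k)·((z_{α/2} + z_β)/d)² = 1.250 × (3.971/0.54)².
n₁ = 1.250 × 54.08 = 67.6.
Round up: n₁ = 68, giving n₂ = 4 × 68 = 272.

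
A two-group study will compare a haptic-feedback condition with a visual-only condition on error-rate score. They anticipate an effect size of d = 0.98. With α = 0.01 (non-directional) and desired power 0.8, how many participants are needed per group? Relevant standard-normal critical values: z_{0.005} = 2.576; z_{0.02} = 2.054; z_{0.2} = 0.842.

n = 25 per group

For two independent groups with equal n: n = 2·((z_{α/2} + z_β) / d)².
z_{α/2} + z_β = 2.576 + 0.842 = 3.418.
n = 2 × (3.418 / 0.98)² = 2 × 3.488² = 2 × 12.16 = 24.3.
Round up to the next whole participant.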